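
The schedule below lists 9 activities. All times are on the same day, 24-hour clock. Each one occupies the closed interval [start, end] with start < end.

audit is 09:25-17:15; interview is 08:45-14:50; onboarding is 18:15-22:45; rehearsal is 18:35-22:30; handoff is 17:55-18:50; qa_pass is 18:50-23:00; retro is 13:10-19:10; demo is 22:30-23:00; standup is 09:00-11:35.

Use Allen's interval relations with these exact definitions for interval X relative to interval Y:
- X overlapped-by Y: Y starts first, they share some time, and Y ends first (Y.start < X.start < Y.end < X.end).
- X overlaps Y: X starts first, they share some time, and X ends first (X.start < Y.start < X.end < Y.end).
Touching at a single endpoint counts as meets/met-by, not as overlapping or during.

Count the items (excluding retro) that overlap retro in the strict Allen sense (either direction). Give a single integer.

Target retro = [13:10, 19:10].
audit [09:25, 17:15] → overlaps → counts.
demo [22:30, 23:00] → after → no.
handoff [17:55, 18:50] → during → no.
interview [08:45, 14:50] → overlaps → counts.
onboarding [18:15, 22:45] → overlapped-by → counts.
qa_pass [18:50, 23:00] → overlapped-by → counts.
rehearsal [18:35, 22:30] → overlapped-by → counts.
standup [09:00, 11:35] → before → no.
Total: 5.

5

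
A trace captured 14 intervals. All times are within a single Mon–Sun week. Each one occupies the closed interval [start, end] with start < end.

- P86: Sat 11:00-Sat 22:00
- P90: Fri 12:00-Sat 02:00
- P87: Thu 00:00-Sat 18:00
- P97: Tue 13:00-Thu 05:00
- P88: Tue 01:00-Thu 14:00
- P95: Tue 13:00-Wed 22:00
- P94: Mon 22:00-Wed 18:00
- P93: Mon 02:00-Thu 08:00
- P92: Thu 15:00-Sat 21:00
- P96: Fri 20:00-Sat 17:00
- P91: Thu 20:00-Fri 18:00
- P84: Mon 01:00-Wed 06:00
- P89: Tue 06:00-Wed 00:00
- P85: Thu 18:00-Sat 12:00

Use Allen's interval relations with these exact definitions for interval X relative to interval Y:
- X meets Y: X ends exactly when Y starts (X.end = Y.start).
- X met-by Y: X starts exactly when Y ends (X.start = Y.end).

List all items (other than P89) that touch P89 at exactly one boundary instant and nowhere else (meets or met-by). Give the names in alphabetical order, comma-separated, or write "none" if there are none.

none

Target P89 = [Tue 06:00, Wed 00:00].
P84 [Mon 01:00, Wed 06:00] → contains → no.
P85 [Thu 18:00, Sat 12:00] → after → no.
P86 [Sat 11:00, Sat 22:00] → after → no.
P87 [Thu 00:00, Sat 18:00] → after → no.
P88 [Tue 01:00, Thu 14:00] → contains → no.
P90 [Fri 12:00, Sat 02:00] → after → no.
P91 [Thu 20:00, Fri 18:00] → after → no.
P92 [Thu 15:00, Sat 21:00] → after → no.
P93 [Mon 02:00, Thu 08:00] → contains → no.
P94 [Mon 22:00, Wed 18:00] → contains → no.
P95 [Tue 13:00, Wed 22:00] → overlapped-by → no.
P96 [Fri 20:00, Sat 17:00] → after → no.
P97 [Tue 13:00, Thu 05:00] → overlapped-by → no.
Result: none.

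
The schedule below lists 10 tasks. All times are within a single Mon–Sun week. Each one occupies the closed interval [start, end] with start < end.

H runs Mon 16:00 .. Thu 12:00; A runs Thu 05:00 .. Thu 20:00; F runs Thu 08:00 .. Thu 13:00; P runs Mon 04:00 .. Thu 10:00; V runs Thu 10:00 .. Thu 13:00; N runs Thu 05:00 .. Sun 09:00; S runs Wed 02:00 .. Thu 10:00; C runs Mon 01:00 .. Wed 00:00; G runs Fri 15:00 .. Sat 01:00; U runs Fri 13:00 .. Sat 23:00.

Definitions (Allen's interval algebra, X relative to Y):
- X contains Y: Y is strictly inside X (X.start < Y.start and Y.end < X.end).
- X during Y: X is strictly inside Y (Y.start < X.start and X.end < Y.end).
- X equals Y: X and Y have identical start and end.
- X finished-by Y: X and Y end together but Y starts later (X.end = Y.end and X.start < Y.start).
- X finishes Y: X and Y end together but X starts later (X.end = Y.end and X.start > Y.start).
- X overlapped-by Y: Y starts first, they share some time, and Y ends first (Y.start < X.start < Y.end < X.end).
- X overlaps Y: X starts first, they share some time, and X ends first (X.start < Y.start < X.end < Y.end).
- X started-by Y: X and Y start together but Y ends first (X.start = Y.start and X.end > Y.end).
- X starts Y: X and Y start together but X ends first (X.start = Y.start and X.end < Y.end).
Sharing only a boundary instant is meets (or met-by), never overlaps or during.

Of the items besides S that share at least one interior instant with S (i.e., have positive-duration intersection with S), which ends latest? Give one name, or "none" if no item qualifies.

Target S = [Wed 02:00, Thu 10:00].
A [Thu 05:00, Thu 20:00] → overlapped-by → candidate.
C [Mon 01:00, Wed 00:00] → before → excluded.
F [Thu 08:00, Thu 13:00] → overlapped-by → candidate.
G [Fri 15:00, Sat 01:00] → after → excluded.
H [Mon 16:00, Thu 12:00] → contains → candidate.
N [Thu 05:00, Sun 09:00] → overlapped-by → candidate.
P [Mon 04:00, Thu 10:00] → finished-by → candidate.
U [Fri 13:00, Sat 23:00] → after → excluded.
V [Thu 10:00, Thu 13:00] → met-by → excluded.
Among candidates, latest end is Sun 09:00 → N.

N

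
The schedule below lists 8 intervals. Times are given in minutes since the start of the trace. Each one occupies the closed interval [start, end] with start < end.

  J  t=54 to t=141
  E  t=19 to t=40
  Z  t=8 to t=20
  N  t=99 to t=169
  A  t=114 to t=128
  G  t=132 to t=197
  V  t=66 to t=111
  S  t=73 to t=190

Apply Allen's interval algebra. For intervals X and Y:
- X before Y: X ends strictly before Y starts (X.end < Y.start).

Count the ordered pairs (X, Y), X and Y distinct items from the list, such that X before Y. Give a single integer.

15

Checking all 56 ordered pairs for relation 'before'; matching pairs in alphabetical order:
(A, G): A before G ✓
(E, A): E before A ✓
(E, G): E before G ✓
(E, J): E before J ✓
(E, N): E before N ✓
(E, S): E before S ✓
(E, V): E before V ✓
(V, A): V before A ✓
(V, G): V before G ✓
(Z, A): Z before A ✓
(Z, G): Z before G ✓
(Z, J): Z before J ✓
(Z, N): Z before N ✓
(Z, S): Z before S ✓
(Z, V): Z before V ✓
Count: 15.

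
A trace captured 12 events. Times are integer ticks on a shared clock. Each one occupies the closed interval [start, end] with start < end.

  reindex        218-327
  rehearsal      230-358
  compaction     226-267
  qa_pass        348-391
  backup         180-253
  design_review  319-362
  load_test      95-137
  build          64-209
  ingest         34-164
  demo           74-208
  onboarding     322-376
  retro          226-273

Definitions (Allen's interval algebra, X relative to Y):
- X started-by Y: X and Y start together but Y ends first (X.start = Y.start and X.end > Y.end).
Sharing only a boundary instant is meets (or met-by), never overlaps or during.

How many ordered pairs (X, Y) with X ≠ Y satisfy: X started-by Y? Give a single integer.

1

Checking all 132 ordered pairs for relation 'started-by'; matching pairs in alphabetical order:
(retro, compaction): retro started-by compaction ✓
Count: 1.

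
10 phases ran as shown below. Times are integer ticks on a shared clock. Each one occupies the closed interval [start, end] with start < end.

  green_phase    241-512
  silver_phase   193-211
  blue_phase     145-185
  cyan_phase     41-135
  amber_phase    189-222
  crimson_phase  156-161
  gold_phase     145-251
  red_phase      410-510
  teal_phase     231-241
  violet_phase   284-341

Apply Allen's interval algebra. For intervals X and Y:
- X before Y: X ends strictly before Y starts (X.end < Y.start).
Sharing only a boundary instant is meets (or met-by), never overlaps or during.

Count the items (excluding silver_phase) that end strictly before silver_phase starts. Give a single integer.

Target silver_phase = [193, 211].
amber_phase [189, 222] → contains → no.
blue_phase [145, 185] → before → counts.
crimson_phase [156, 161] → before → counts.
cyan_phase [41, 135] → before → counts.
gold_phase [145, 251] → contains → no.
green_phase [241, 512] → after → no.
red_phase [410, 510] → after → no.
teal_phase [231, 241] → after → no.
violet_phase [284, 341] → after → no.
Total: 3.

3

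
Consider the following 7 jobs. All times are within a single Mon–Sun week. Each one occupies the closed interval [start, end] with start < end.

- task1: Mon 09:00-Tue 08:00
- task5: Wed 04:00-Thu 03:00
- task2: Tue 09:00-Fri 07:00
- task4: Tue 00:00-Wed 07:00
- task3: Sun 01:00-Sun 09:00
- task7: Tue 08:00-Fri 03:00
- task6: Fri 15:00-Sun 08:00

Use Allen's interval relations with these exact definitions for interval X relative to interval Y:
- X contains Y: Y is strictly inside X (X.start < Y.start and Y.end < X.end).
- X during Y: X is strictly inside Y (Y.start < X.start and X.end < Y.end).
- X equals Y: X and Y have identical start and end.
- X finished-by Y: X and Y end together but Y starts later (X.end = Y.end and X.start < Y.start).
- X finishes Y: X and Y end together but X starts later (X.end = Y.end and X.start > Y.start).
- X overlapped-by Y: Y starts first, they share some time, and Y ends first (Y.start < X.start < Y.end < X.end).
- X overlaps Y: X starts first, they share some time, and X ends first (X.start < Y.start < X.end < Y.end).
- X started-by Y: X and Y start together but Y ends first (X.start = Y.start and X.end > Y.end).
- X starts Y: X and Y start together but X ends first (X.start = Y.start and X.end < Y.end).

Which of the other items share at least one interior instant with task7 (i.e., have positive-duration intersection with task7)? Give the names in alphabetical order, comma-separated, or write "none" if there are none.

task2, task4, task5

Target task7 = [Tue 08:00, Fri 03:00].
task1 [Mon 09:00, Tue 08:00] → meets → no.
task2 [Tue 09:00, Fri 07:00] → overlapped-by → yes.
task3 [Sun 01:00, Sun 09:00] → after → no.
task4 [Tue 00:00, Wed 07:00] → overlaps → yes.
task5 [Wed 04:00, Thu 03:00] → during → yes.
task6 [Fri 15:00, Sun 08:00] → after → no.
Result: task2, task4, task5.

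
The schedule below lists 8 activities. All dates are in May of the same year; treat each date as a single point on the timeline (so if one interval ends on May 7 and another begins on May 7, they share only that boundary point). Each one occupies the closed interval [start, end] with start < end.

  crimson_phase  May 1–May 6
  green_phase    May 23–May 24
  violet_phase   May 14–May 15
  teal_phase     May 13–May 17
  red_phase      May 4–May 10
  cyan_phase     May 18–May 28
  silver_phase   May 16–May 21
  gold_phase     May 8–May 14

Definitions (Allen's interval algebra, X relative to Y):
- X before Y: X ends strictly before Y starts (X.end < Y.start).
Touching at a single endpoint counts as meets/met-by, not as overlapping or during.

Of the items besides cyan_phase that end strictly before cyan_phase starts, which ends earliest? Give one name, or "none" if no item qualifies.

crimson_phase

Target cyan_phase = [May 18, May 28].
crimson_phase [May 1, May 6] → before → candidate.
gold_phase [May 8, May 14] → before → candidate.
green_phase [May 23, May 24] → during → excluded.
red_phase [May 4, May 10] → before → candidate.
silver_phase [May 16, May 21] → overlaps → excluded.
teal_phase [May 13, May 17] → before → candidate.
violet_phase [May 14, May 15] → before → candidate.
Among candidates, earliest end is May 6 → crimson_phase.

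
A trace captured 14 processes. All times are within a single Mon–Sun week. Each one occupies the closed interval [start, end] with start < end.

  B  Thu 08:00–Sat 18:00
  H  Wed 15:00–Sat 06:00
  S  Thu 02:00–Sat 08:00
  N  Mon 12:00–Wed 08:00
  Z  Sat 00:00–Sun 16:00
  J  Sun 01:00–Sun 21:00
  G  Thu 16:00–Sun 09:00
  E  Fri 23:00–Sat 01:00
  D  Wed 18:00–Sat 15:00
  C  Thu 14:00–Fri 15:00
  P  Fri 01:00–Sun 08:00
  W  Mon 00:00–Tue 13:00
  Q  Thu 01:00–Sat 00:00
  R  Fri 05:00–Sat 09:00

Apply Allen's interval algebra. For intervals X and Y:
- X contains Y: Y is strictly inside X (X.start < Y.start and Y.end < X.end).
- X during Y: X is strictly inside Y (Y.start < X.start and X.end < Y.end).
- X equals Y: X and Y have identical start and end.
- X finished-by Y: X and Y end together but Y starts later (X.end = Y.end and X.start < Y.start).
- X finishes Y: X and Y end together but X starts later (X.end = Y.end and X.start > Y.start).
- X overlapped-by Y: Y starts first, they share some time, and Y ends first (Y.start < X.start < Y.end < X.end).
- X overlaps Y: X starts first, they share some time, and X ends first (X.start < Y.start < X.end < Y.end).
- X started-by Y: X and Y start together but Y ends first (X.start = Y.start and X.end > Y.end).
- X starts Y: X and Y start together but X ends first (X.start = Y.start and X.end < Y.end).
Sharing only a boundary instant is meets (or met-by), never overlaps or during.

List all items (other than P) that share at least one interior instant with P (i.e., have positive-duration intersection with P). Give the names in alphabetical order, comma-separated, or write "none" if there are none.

B, C, D, E, G, H, J, Q, R, S, Z

Target P = [Fri 01:00, Sun 08:00].
B [Thu 08:00, Sat 18:00] → overlaps → yes.
C [Thu 14:00, Fri 15:00] → overlaps → yes.
D [Wed 18:00, Sat 15:00] → overlaps → yes.
E [Fri 23:00, Sat 01:00] → during → yes.
G [Thu 16:00, Sun 09:00] → contains → yes.
H [Wed 15:00, Sat 06:00] → overlaps → yes.
J [Sun 01:00, Sun 21:00] → overlapped-by → yes.
N [Mon 12:00, Wed 08:00] → before → no.
Q [Thu 01:00, Sat 00:00] → overlaps → yes.
R [Fri 05:00, Sat 09:00] → during → yes.
S [Thu 02:00, Sat 08:00] → overlaps → yes.
W [Mon 00:00, Tue 13:00] → before → no.
Z [Sat 00:00, Sun 16:00] → overlapped-by → yes.
Result: B, C, D, E, G, H, J, Q, R, S, Z.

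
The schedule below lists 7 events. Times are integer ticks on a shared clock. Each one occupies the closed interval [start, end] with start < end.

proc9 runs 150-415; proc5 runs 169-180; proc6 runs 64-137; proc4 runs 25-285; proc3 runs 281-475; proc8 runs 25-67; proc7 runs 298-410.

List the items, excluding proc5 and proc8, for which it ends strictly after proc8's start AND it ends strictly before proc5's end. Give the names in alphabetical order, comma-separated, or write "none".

Conditions: its end is strictly after proc8's start (X.end > 25) AND its end is strictly before proc5's end (X.end < 180).
proc3: end 475 > 25? ✓; end 475 < 180? ✗ → no.
proc4: end 285 > 25? ✓; end 285 < 180? ✗ → no.
proc6: end 137 > 25? ✓; end 137 < 180? ✓ → yes.
proc7: end 410 > 25? ✓; end 410 < 180? ✗ → no.
proc9: end 415 > 25? ✓; end 415 < 180? ✗ → no.
Result: proc6.

proc6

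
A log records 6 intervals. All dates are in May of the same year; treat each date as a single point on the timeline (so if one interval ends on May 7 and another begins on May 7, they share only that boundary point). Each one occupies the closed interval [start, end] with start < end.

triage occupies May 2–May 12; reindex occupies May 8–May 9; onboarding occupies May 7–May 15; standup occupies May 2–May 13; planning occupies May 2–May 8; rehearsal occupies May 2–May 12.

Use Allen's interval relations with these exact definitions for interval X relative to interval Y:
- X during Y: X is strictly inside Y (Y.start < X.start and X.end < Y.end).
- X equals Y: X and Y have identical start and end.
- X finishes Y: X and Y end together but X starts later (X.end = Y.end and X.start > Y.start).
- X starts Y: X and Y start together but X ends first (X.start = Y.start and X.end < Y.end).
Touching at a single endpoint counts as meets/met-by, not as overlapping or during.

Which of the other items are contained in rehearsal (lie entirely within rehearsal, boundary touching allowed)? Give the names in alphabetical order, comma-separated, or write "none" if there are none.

Target rehearsal = [May 2, May 12].
onboarding [May 7, May 15] → overlapped-by → no.
planning [May 2, May 8] → starts → yes.
reindex [May 8, May 9] → during → yes.
standup [May 2, May 13] → started-by → no.
triage [May 2, May 12] → equals → yes.
Result: planning, reindex, triage.

planning, reindex, triage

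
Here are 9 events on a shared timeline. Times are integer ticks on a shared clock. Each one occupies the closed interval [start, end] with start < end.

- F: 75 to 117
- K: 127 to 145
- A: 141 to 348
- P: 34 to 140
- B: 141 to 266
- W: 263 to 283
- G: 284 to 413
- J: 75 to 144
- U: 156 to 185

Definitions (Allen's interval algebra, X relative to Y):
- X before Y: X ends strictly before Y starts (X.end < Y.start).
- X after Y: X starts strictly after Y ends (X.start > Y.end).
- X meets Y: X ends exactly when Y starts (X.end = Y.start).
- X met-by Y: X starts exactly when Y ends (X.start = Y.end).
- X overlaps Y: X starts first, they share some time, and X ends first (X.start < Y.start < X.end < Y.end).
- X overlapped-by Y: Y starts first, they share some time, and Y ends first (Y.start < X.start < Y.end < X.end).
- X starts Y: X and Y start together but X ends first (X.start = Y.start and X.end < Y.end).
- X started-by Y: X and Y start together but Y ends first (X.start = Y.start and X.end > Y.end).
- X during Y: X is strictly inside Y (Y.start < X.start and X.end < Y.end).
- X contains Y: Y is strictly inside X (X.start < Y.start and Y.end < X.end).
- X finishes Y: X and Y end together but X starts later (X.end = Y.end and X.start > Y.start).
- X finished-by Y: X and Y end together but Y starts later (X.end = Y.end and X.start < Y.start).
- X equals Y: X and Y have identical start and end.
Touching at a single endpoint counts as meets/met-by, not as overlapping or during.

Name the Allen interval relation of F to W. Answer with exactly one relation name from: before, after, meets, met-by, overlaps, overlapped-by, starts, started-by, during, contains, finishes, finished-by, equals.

before

F = [75, 117]; W = [263, 283].
Compare endpoints: F.start < W.start, F.start < W.end, F.end < W.start, F.end < W.end.
That pattern is 'before'.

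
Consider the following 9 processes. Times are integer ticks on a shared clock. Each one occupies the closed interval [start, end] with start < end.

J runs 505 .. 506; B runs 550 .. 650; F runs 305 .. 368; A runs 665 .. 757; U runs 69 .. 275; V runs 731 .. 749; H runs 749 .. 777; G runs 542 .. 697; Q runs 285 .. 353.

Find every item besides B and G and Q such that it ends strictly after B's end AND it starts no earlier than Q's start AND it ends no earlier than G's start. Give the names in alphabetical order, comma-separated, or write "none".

Conditions: its end is strictly after B's end (X.end > 650) AND its start is no earlier than Q's start (X.start >= 285) AND its end is no earlier than G's start (X.end >= 542).
A: end 757 > 650? ✓; start 665 >= 285? ✓; end 757 >= 542? ✓ → yes.
F: end 368 > 650? ✗; start 305 >= 285? ✓; end 368 >= 542? ✗ → no.
H: end 777 > 650? ✓; start 749 >= 285? ✓; end 777 >= 542? ✓ → yes.
J: end 506 > 650? ✗; start 505 >= 285? ✓; end 506 >= 542? ✗ → no.
U: end 275 > 650? ✗; start 69 >= 285? ✗; end 275 >= 542? ✗ → no.
V: end 749 > 650? ✓; start 731 >= 285? ✓; end 749 >= 542? ✓ → yes.
Result: A, H, V.

A, H, V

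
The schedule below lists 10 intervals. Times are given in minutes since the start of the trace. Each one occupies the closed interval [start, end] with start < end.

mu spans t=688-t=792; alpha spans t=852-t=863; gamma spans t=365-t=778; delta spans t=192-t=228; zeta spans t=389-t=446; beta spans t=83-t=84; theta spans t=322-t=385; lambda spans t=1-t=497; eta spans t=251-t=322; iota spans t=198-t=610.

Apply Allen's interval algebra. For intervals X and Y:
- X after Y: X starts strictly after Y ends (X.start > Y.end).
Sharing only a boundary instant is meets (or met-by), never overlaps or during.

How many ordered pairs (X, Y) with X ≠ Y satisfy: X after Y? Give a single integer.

29

Checking all 90 ordered pairs for relation 'after'; matching pairs in alphabetical order:
(alpha, beta): alpha after beta ✓
(alpha, delta): alpha after delta ✓
(alpha, eta): alpha after eta ✓
(alpha, gamma): alpha after gamma ✓
(alpha, iota): alpha after iota ✓
(alpha, lambda): alpha after lambda ✓
(alpha, mu): alpha after mu ✓
(alpha, theta): alpha after theta ✓
(alpha, zeta): alpha after zeta ✓
(delta, beta): delta after beta ✓
(eta, beta): eta after beta ✓
(eta, delta): eta after delta ✓
(gamma, beta): gamma after beta ✓
(gamma, delta): gamma after delta ✓
(gamma, eta): gamma after eta ✓
(iota, beta): iota after beta ✓
(mu, beta): mu after beta ✓
(mu, delta): mu after delta ✓
(mu, eta): mu after eta ✓
(mu, iota): mu after iota ✓
(mu, lambda): mu after lambda ✓
(mu, theta): mu after theta ✓
(mu, zeta): mu after zeta ✓
(theta, beta): theta after beta ✓
... plus 5 further pairs not listed.
Count: 29.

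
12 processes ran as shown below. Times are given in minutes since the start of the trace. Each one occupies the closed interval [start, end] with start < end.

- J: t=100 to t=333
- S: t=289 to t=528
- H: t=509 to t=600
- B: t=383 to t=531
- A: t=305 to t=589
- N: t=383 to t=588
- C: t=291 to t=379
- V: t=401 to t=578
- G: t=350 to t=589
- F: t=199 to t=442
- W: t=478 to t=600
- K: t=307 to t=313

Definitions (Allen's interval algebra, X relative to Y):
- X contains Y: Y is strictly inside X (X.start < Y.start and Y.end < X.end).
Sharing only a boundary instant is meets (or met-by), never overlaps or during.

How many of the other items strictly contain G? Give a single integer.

Target G = [t=350, t=589].
A [t=305, t=589] → finished-by → no.
B [t=383, t=531] → during → no.
C [t=291, t=379] → overlaps → no.
F [t=199, t=442] → overlaps → no.
H [t=509, t=600] → overlapped-by → no.
J [t=100, t=333] → before → no.
K [t=307, t=313] → before → no.
N [t=383, t=588] → during → no.
S [t=289, t=528] → overlaps → no.
V [t=401, t=578] → during → no.
W [t=478, t=600] → overlapped-by → no.
Total: 0.

0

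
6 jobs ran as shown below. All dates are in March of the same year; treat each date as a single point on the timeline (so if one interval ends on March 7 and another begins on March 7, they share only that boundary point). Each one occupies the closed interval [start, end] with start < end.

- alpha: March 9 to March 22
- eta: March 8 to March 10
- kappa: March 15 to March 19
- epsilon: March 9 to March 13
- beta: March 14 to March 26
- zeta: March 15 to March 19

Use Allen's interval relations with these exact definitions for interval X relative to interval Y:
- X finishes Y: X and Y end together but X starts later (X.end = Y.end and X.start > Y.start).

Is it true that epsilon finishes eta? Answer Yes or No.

epsilon = [March 9, March 13], eta = [March 8, March 10].
Actual relation of epsilon to eta: overlapped-by.
Asked whether 'finishes' holds → No.

No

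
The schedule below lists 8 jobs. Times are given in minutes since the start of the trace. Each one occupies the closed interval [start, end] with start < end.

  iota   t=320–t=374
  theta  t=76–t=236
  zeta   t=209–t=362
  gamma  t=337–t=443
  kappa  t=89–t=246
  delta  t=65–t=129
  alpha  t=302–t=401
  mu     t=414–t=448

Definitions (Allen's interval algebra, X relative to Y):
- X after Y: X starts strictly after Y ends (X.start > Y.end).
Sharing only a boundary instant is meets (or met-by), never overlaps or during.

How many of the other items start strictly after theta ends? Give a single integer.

Target theta = [t=76, t=236].
alpha [t=302, t=401] → after → counts.
delta [t=65, t=129] → overlaps → no.
gamma [t=337, t=443] → after → counts.
iota [t=320, t=374] → after → counts.
kappa [t=89, t=246] → overlapped-by → no.
mu [t=414, t=448] → after → counts.
zeta [t=209, t=362] → overlapped-by → no.
Total: 4.

4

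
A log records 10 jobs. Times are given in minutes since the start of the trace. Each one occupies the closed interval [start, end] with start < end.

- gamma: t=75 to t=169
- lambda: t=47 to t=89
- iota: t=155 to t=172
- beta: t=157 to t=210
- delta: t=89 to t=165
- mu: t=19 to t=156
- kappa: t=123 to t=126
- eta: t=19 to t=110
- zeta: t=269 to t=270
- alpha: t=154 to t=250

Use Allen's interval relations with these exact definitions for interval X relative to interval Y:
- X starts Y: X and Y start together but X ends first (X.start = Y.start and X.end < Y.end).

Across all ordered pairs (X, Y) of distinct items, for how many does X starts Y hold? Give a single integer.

1

Checking all 90 ordered pairs for relation 'starts'; matching pairs in alphabetical order:
(eta, mu): eta starts mu ✓
Count: 1.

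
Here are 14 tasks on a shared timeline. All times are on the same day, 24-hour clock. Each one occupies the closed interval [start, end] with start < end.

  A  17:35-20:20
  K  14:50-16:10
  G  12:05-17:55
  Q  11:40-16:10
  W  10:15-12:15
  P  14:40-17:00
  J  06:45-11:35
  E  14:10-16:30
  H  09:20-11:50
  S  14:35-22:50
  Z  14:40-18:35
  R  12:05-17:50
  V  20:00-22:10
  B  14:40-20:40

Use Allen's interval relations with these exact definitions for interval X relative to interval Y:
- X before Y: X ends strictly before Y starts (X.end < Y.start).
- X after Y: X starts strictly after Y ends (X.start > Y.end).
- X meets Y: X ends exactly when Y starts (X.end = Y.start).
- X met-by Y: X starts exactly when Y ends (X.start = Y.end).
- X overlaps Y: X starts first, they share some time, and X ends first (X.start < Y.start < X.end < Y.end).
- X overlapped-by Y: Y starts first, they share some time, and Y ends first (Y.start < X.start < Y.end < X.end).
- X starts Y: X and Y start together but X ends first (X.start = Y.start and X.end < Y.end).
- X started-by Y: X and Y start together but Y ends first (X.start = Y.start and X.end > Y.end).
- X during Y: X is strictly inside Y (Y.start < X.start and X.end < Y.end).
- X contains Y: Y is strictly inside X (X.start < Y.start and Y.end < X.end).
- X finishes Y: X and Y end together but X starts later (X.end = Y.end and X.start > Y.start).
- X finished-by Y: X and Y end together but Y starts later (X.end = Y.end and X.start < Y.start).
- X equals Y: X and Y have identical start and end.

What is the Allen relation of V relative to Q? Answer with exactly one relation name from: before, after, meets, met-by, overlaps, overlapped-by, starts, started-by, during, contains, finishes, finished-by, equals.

V = [20:00, 22:10]; Q = [11:40, 16:10].
Compare endpoints: V.start > Q.start, V.start > Q.end, V.end > Q.start, V.end > Q.end.
That pattern is 'after'.

after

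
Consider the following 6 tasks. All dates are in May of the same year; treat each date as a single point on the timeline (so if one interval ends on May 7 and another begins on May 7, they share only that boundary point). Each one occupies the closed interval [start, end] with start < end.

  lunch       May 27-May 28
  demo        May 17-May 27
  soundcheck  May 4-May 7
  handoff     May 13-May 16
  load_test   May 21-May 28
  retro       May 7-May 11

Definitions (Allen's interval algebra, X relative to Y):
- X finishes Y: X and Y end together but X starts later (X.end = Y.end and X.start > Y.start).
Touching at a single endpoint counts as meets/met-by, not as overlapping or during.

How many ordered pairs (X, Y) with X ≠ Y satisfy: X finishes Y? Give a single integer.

Checking all 30 ordered pairs for relation 'finishes'; matching pairs in alphabetical order:
(lunch, load_test): lunch finishes load_test ✓
Count: 1.

1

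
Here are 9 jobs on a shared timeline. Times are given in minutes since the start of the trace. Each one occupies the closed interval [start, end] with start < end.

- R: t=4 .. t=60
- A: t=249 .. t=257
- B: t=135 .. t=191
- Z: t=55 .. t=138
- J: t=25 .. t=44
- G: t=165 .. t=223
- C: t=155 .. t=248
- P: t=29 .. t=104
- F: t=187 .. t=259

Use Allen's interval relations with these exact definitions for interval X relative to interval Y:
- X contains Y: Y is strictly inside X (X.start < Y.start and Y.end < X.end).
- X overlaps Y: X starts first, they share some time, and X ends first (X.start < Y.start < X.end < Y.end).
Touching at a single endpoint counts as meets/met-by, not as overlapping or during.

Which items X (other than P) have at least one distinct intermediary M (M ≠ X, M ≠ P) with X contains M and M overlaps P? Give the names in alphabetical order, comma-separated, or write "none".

Target P = [t=29, t=104].
Intermediaries M with M overlaps P: J, R.
Via J — items with X contains J: R.
Via R — items with X contains R: none.
Union: R.

R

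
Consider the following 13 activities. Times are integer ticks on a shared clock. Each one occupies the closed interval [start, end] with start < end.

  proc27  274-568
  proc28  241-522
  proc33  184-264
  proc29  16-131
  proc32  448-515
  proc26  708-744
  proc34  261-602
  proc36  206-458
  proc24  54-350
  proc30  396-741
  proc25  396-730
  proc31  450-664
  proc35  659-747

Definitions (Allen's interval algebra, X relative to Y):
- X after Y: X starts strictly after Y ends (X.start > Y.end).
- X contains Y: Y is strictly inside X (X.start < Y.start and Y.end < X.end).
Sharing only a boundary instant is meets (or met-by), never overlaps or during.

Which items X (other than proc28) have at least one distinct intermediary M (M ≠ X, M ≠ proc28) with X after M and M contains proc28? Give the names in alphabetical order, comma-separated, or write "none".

Target proc28 = [241, 522].
Intermediaries M with M contains proc28: none.
Union: none.

none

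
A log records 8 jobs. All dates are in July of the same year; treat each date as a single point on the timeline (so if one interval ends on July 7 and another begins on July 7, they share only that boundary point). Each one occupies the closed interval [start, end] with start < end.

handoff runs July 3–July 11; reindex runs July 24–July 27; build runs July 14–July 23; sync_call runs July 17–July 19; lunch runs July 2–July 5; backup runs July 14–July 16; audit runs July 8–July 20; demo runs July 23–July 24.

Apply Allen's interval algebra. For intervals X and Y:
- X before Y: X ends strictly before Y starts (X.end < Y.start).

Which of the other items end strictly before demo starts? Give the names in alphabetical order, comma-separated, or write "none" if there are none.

Target demo = [July 23, July 24].
audit [July 8, July 20] → before → yes.
backup [July 14, July 16] → before → yes.
build [July 14, July 23] → meets → no.
handoff [July 3, July 11] → before → yes.
lunch [July 2, July 5] → before → yes.
reindex [July 24, July 27] → met-by → no.
sync_call [July 17, July 19] → before → yes.
Result: audit, backup, handoff, lunch, sync_call.

audit, backup, handoff, lunch, sync_call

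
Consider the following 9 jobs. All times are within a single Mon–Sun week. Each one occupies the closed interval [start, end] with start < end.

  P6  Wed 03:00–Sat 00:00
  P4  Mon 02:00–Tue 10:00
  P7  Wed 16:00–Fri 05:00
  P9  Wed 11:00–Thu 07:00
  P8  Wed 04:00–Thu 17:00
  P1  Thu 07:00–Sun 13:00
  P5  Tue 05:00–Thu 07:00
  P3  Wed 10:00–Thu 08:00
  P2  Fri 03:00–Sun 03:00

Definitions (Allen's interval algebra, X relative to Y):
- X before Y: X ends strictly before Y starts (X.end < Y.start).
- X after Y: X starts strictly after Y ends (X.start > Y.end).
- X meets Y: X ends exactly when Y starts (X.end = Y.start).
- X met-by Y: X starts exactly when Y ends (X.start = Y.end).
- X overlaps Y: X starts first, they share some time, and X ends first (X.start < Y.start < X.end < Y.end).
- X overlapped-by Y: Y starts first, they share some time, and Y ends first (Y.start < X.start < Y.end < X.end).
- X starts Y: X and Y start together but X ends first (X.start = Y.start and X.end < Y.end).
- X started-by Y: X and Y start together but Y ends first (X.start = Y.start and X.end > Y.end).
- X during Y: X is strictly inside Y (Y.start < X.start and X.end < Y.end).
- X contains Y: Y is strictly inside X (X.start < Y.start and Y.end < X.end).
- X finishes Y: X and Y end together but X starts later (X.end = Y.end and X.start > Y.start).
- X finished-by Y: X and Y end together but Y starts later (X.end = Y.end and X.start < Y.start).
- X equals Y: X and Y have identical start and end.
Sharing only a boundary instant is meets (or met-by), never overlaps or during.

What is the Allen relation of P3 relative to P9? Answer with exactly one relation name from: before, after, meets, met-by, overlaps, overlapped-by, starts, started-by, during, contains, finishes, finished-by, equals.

contains

P3 = [Wed 10:00, Thu 08:00]; P9 = [Wed 11:00, Thu 07:00].
Compare endpoints: P3.start < P9.start, P3.start < P9.end, P3.end > P9.start, P3.end > P9.end.
That pattern is 'contains'.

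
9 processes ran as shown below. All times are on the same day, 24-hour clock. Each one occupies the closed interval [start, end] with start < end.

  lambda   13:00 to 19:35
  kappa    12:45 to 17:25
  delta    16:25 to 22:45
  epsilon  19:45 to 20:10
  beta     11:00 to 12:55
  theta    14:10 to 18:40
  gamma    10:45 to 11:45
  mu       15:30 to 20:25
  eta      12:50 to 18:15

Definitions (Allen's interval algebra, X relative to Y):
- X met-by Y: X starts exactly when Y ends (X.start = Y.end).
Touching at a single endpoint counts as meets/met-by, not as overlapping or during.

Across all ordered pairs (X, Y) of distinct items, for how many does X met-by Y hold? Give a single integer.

Checking all 72 ordered pairs for relation 'met-by'; matching pairs in alphabetical order:
No pair satisfies it.
Count: 0.

0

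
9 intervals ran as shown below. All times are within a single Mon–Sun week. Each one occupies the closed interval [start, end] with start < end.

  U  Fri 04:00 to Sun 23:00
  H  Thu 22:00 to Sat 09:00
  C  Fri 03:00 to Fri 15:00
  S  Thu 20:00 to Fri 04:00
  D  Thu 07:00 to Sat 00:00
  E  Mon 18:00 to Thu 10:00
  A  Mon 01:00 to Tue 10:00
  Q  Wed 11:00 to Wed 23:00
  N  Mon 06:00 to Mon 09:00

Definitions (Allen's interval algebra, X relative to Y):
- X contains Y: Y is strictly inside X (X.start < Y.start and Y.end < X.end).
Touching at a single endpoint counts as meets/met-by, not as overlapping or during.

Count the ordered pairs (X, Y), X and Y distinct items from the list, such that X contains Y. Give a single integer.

5

Checking all 72 ordered pairs for relation 'contains'; matching pairs in alphabetical order:
(A, N): A contains N ✓
(D, C): D contains C ✓
(D, S): D contains S ✓
(E, Q): E contains Q ✓
(H, C): H contains C ✓
Count: 5.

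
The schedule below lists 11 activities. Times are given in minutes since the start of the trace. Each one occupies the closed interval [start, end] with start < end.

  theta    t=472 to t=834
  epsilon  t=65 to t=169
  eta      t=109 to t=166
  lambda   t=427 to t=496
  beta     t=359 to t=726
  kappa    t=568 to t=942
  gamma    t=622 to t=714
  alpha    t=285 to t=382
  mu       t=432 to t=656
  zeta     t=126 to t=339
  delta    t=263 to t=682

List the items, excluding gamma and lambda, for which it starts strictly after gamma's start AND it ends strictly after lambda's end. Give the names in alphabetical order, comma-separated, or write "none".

Conditions: its start is strictly after gamma's start (X.start > t=622) AND its end is strictly after lambda's end (X.end > t=496).
alpha: start t=285 > t=622? ✗; end t=382 > t=496? ✗ → no.
beta: start t=359 > t=622? ✗; end t=726 > t=496? ✓ → no.
delta: start t=263 > t=622? ✗; end t=682 > t=496? ✓ → no.
epsilon: start t=65 > t=622? ✗; end t=169 > t=496? ✗ → no.
eta: start t=109 > t=622? ✗; end t=166 > t=496? ✗ → no.
kappa: start t=568 > t=622? ✗; end t=942 > t=496? ✓ → no.
mu: start t=432 > t=622? ✗; end t=656 > t=496? ✓ → no.
theta: start t=472 > t=622? ✗; end t=834 > t=496? ✓ → no.
zeta: start t=126 > t=622? ✗; end t=339 > t=496? ✗ → no.
Result: none.

none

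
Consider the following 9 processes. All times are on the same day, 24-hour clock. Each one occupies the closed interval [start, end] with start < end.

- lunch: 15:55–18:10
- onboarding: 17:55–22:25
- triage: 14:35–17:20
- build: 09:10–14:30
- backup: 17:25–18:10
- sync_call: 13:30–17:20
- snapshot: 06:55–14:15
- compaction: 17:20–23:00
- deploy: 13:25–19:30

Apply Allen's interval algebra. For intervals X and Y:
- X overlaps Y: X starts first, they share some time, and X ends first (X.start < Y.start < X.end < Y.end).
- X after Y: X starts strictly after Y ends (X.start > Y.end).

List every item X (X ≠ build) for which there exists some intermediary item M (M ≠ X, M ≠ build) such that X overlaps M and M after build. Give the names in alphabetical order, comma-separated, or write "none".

backup, deploy, lunch, sync_call, triage

Target build = [09:10, 14:30].
Intermediaries M with M after build: backup, compaction, lunch, onboarding, triage.
Via backup — items with X overlaps backup: none.
Via compaction — items with X overlaps compaction: deploy, lunch.
Via lunch — items with X overlaps lunch: sync_call, triage.
Via onboarding — items with X overlaps onboarding: backup, deploy, lunch.
Via triage — items with X overlaps triage: none.
Union: backup, deploy, lunch, sync_call, triage.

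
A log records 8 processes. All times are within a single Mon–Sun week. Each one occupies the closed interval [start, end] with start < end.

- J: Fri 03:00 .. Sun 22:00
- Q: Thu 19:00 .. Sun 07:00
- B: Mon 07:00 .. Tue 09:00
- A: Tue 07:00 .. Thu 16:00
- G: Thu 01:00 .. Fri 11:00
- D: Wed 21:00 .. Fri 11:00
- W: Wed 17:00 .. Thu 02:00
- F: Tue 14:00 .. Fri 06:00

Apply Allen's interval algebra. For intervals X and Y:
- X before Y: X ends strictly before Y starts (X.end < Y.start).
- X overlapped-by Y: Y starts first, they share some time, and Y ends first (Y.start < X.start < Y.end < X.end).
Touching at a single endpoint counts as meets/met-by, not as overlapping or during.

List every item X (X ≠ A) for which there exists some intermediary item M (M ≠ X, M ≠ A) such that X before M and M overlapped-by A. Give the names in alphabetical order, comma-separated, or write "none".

B

Target A = [Tue 07:00, Thu 16:00].
Intermediaries M with M overlapped-by A: D, F, G.
Via D — items with X before D: B.
Via F — items with X before F: B.
Via G — items with X before G: B.
Union: B.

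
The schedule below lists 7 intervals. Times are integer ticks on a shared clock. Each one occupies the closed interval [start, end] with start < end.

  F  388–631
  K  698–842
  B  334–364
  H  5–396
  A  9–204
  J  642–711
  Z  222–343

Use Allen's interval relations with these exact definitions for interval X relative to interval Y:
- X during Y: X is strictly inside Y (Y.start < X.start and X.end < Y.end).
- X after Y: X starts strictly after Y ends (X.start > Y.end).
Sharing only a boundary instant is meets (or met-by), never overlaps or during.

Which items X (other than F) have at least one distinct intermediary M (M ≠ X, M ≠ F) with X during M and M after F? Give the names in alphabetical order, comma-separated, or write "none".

none

Target F = [388, 631].
Intermediaries M with M after F: J, K.
Via J — items with X during J: none.
Via K — items with X during K: none.
Union: none.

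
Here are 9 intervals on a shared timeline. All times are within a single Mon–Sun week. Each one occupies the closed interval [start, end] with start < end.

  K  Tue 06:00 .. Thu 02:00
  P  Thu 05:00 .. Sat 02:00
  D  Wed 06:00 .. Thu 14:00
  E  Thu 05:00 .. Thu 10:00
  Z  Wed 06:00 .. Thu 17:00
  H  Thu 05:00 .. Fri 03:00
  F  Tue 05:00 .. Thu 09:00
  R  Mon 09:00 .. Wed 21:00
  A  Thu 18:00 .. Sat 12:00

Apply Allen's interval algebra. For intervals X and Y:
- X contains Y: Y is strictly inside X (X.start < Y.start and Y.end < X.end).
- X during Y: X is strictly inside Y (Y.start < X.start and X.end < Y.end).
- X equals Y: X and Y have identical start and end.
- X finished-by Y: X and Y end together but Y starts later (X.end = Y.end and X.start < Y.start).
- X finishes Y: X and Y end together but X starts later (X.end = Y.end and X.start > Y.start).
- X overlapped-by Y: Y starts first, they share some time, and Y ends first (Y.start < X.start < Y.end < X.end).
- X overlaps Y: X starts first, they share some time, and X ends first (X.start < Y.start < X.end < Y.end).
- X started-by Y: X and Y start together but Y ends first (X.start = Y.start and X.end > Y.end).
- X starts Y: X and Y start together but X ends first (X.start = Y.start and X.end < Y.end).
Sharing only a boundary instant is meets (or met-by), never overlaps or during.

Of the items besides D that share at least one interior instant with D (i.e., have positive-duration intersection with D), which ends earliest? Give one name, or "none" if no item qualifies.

R

Target D = [Wed 06:00, Thu 14:00].
A [Thu 18:00, Sat 12:00] → after → excluded.
E [Thu 05:00, Thu 10:00] → during → candidate.
F [Tue 05:00, Thu 09:00] → overlaps → candidate.
H [Thu 05:00, Fri 03:00] → overlapped-by → candidate.
K [Tue 06:00, Thu 02:00] → overlaps → candidate.
P [Thu 05:00, Sat 02:00] → overlapped-by → candidate.
R [Mon 09:00, Wed 21:00] → overlaps → candidate.
Z [Wed 06:00, Thu 17:00] → started-by → candidate.
Among candidates, earliest end is Wed 21:00 → R.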